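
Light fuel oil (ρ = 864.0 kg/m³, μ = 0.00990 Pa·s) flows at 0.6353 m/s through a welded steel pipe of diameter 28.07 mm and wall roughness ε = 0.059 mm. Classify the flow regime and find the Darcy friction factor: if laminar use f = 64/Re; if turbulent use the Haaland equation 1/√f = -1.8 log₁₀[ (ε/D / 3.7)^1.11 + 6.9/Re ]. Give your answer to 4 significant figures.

f ≈ 0.04112

Re = ρVD/μ = 864·0.6353·0.02807/0.0099 = 1556.
Re < 2300 → laminar, so f = 64/Re = 0.04112 (roughness is irrelevant in laminar flow).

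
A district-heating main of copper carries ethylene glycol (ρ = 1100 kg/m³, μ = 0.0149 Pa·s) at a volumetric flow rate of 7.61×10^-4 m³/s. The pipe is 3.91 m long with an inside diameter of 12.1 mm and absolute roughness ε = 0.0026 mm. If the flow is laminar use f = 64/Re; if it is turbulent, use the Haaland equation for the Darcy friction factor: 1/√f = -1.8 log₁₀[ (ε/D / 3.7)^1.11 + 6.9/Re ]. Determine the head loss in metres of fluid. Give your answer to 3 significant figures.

Cross-sectional area A = πD²/4 = π(0.0121)²/4 = 0.000115 m²; mean velocity V = Q/A = 0.000761/0.000115 = 6.618 m/s.
Reynolds number Re = ρVD/μ = 1100 · 6.618 · 0.0121 / 0.0149 = 5912.
Re > 4000 → turbulent. Relative roughness ε/D = 2.6e-06/0.0121 = 0.000215. Haaland: 1/√f = -1.8 log₁₀[(0.000215/3.7)^1.11 + 6.9/5912] = -1.8 log₁₀[1.99e-05 + 0.00117] = 5.266, so f = 0.03606.
Darcy-Weisbach: ΔP = f(L/D)(ρV²/2) = 0.03606·(3.91/0.0121)·(1100·6.618²/2) = 0.03606·323.1·2.409e+04 = 2.807e+05 Pa.
Head loss h_f = ΔP/(ρg) = 2.807e+05/(1100·9.81) = 26.0 m.

h_f ≈ 26.0 m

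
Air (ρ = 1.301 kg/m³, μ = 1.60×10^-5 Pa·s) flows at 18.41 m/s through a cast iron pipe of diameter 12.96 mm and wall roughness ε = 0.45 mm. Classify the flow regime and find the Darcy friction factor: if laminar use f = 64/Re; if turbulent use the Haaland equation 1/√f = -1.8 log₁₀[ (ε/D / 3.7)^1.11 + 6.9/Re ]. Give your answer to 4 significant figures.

f ≈ 0.06240

Re = ρVD/μ = 1.301·18.41·0.01296/1.6e-05 = 1.94e+04.
Re > 4000 → turbulent. ε/D = 0.00045/0.01296 = 0.0347; Haaland: 1/√f = -1.8 log₁₀[0.00562 + 0.000356] = 4.003, so f = 0.0624.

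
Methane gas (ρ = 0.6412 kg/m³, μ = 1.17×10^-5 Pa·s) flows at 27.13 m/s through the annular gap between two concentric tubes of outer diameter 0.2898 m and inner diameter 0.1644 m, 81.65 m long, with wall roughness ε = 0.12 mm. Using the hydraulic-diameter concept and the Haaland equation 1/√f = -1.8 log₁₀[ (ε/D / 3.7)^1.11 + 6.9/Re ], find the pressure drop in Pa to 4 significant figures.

Hydraulic diameter D_h = 4A/P = D_o - D_i = 0.2898 - 0.1644 = 0.1254 m.
Re = ρVD_h/μ = 0.6412·27.13·0.1254/1.17e-05 = 1.864e+05.
ε/D_h = 0.00012/0.1254 = 0.000957; Haaland gives 1/√f = -1.8 log₁₀[0.000104+3.7e-05] = 6.93, so f = 0.02082.
ΔP = f(L/D_h)(ρV²/2) = 0.02082·81.65/0.1254·236 = 3199 Pa.

ΔP ≈ 3199 Pa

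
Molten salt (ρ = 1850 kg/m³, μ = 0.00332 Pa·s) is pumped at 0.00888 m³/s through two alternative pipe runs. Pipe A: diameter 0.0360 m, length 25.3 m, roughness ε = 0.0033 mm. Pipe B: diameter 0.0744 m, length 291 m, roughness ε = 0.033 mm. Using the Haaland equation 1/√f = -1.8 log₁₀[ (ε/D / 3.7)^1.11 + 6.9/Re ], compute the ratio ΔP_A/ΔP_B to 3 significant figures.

ΔP_A/ΔP_B ≈ 2.66

Pipe A: V = Q/A = 0.00888/0.001018 = 8.724 m/s; Re = 1.75e+05; ε/D = 9.17e-05; Haaland → f = 0.01649; ΔP_A = f(L/D)(ρV²/2) = 8.158e+05 Pa.
Pipe B: V = Q/A = 0.00888/0.004347 = 2.043 m/s; Re = 8.468e+04; ε/D = 0.000444; Haaland → f = 0.02029; ΔP_B = f(L/D)(ρV²/2) = 3.063e+05 Pa.
ΔP_A/ΔP_B = 8.158e+05/3.063e+05 = 2.66.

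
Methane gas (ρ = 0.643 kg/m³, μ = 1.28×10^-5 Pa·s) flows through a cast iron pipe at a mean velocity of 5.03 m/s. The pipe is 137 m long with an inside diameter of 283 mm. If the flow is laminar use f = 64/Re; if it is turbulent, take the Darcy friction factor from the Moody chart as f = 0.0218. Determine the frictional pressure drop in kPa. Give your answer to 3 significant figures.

Reynolds number Re = ρVD/μ = 0.643 · 5.03 · 0.283 / 1.28e-05 = 7.151e+04.
Re > 4000 → turbulent; use the Moody-chart value f = 0.0218.
Darcy-Weisbach: ΔP = f(L/D)(ρV²/2) = 0.0218·(137/0.283)·(0.643·5.03²/2) = 0.0218·484.1·8.134 = 85.84 Pa.
ΔP = 85.84 Pa = 0.0858 kPa.

ΔP ≈ 0.0858 kPa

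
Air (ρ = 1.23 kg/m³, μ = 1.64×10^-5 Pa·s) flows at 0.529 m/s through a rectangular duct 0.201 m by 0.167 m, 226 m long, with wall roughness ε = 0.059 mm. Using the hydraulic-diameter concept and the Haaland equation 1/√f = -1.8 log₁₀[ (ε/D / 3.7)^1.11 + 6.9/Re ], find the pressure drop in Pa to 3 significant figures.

Hydraulic diameter D_h = 4A/P = 4·(0.201·0.167)/(2·(0.201+0.167)) = 0.1343/0.736 = 0.1824 m.
Re = ρVD_h/μ = 1.23·0.529·0.1824/1.64e-05 = 7238.
ε/D_h = 5.9e-05/0.1824 = 0.000323; Haaland gives 1/√f = -1.8 log₁₀[3.13e-05+0.000953] = 5.412, so f = 0.03414.
ΔP = f(L/D_h)(ρV²/2) = 0.03414·226/0.1824·0.1721 = 7.279 Pa.

ΔP ≈ 7.28 Pa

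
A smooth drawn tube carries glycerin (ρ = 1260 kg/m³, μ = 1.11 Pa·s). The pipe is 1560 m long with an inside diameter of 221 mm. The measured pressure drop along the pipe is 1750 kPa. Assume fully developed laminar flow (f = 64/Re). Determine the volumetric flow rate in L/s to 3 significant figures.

For laminar flow, f = 64/Re with Re = ρVD/μ, so Darcy-Weisbach reduces to ΔP = 32μLV/D². Solving for V: V = ΔP·D²/(32μL) = 1.75e+06·(0.221)²/(32·1.11·1560) = 1.542 m/s.
Check: Re = ρVD/μ = 1260·1.542·0.221/1.11 = 387 < 2300, so the laminar assumption holds.
Q = V·A = 1.542·(π/4·0.221²) = 0.05917 m³/s = 59.2 L/s.

Q ≈ 59.2 L/s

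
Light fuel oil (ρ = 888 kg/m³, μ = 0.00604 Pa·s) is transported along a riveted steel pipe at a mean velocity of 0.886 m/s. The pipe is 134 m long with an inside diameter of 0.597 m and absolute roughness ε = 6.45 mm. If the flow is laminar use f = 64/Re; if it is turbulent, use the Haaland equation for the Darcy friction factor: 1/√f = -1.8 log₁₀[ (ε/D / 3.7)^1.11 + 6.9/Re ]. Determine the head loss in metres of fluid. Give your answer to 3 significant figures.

h_f ≈ 0.356 m

Reynolds number Re = ρVD/μ = 888 · 0.886 · 0.597 / 0.00604 = 7.776e+04.
Re > 4000 → turbulent. Relative roughness ε/D = 0.00645/0.597 = 0.0108. Haaland: 1/√f = -1.8 log₁₀[(0.0108/3.7)^1.11 + 6.9/7.776e+04] = -1.8 log₁₀[0.00154 + 8.87e-05] = 5.02, so f = 0.03968.
Darcy-Weisbach: ΔP = f(L/D)(ρV²/2) = 0.03968·(134/0.597)·(888·0.886²/2) = 0.03968·224.5·348.5 = 3104 Pa.
Head loss h_f = ΔP/(ρg) = 3104/(888·9.81) = 0.356 m.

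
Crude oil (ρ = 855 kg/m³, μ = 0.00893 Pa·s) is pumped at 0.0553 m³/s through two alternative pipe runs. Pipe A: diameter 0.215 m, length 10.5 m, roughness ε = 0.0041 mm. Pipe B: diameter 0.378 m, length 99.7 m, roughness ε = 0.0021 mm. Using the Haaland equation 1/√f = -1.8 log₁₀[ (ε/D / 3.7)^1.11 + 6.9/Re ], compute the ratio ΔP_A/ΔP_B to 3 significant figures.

ΔP_A/ΔP_B ≈ 1.54

Pipe A: V = Q/A = 0.0553/0.03631 = 1.523 m/s; Re = 3.136e+04; ε/D = 1.91e-05; Haaland → f = 0.02311; ΔP_A = f(L/D)(ρV²/2) = 1119 Pa.
Pipe B: V = Q/A = 0.0553/0.1122 = 0.4928 m/s; Re = 1.783e+04; ε/D = 5.56e-06; Haaland → f = 0.02651; ΔP_B = f(L/D)(ρV²/2) = 725.9 Pa.
ΔP_A/ΔP_B = 1119/725.9 = 1.54.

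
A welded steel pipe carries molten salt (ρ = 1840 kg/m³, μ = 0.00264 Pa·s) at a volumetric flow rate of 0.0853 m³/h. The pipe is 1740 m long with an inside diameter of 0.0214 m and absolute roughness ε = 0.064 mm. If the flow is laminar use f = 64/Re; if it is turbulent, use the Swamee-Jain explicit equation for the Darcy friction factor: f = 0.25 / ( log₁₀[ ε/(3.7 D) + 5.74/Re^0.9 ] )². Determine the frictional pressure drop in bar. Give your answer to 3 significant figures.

Q = 0.0853 m³/h = 0.0853/3600 = 2.369e-05 m³/s.
Cross-sectional area A = πD²/4 = π(0.0214)²/4 = 0.0003597 m²; mean velocity V = Q/A = 2.369e-05/0.0003597 = 0.06588 m/s.
Reynolds number Re = ρVD/μ = 1840 · 0.06588 · 0.0214 / 0.00264 = 982.6.
Re < 2300 → laminar flow, so f = 64/Re = 64/982.6 = 0.06514 (the turbulent correlation is not needed).
Darcy-Weisbach: ΔP = f(L/D)(ρV²/2) = 0.06514·(1740/0.0214)·(1840·0.06588²/2) = 0.06514·8.131e+04·3.993 = 2.114e+04 Pa.
ΔP = 2.114e+04 Pa = 0.211 bar.

ΔP ≈ 0.211 bar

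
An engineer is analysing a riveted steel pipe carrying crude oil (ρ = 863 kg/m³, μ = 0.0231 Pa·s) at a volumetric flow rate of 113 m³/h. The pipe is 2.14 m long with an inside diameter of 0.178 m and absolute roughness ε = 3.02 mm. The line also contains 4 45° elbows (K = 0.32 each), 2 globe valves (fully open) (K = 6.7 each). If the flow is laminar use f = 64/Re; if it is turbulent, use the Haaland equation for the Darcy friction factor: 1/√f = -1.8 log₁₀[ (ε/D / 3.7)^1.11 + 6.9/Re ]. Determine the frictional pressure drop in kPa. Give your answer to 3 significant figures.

ΔP ≈ 10.5 kPa

Q = 113 m³/h = 113/3600 = 0.03139 m³/s.
Cross-sectional area A = πD²/4 = π(0.178)²/4 = 0.02488 m²; mean velocity V = Q/A = 0.03139/0.02488 = 1.261 m/s.
Reynolds number Re = ρVD/μ = 863 · 1.261 · 0.178 / 0.0231 = 8388.
Re > 4000 → turbulent. Relative roughness ε/D = 0.00302/0.178 = 0.017. Haaland: 1/√f = -1.8 log₁₀[(0.017/3.7)^1.11 + 6.9/8388] = -1.8 log₁₀[0.00254 + 0.000823] = 4.453, so f = 0.05043.
Total minor-loss coefficient ΣK = 4·0.32 + 2·6.7 = 14.7.
ΔP = [f·L/D + ΣK]·(ρV²/2) = [0.05043·2.14/0.178 + 14.7]·(863·1.261²/2) = [0.6063 + 14.7]·686.6 = 1.049e+04 Pa.
ΔP = 1.049e+04 Pa = 10.5 kPa.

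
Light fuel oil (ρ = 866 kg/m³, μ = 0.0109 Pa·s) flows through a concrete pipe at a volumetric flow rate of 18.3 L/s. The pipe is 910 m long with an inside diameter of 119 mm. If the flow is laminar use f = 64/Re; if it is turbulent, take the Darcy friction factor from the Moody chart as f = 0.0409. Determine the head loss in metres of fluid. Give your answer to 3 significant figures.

h_f ≈ 43.2 m

Q = 18.3 L/s = 18.3/1000 = 0.0183 m³/s.
Cross-sectional area A = πD²/4 = π(0.119)²/4 = 0.01112 m²; mean velocity V = Q/A = 0.0183/0.01112 = 1.645 m/s.
Reynolds number Re = ρVD/μ = 866 · 1.645 · 0.119 / 0.0109 = 1.556e+04.
Re > 4000 → turbulent; use the Moody-chart value f = 0.0409.
Darcy-Weisbach: ΔP = f(L/D)(ρV²/2) = 0.0409·(910/0.119)·(866·1.645²/2) = 0.0409·7647·1172 = 3.666e+05 Pa.
Head loss h_f = ΔP/(ρg) = 3.666e+05/(866·9.81) = 43.2 m.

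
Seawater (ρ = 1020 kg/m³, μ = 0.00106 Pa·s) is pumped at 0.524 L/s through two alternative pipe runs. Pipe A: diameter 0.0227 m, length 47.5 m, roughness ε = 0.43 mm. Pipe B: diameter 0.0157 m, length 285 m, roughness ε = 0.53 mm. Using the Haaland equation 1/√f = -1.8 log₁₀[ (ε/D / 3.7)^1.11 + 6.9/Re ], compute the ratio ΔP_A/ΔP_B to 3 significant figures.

Pipe A: V = Q/A = 0.000524/0.0004047 = 1.295 m/s; Re = 2.828e+04; ε/D = 0.0189; Haaland → f = 0.0491; ΔP_A = f(L/D)(ρV²/2) = 8.784e+04 Pa.
Pipe B: V = Q/A = 0.000524/0.0001936 = 2.707 m/s; Re = 4.089e+04; ε/D = 0.0338; Haaland → f = 0.06092; ΔP_B = f(L/D)(ρV²/2) = 4.132e+06 Pa.
ΔP_A/ΔP_B = 8.784e+04/4.132e+06 = 0.0213.

ΔP_A/ΔP_B ≈ 0.0213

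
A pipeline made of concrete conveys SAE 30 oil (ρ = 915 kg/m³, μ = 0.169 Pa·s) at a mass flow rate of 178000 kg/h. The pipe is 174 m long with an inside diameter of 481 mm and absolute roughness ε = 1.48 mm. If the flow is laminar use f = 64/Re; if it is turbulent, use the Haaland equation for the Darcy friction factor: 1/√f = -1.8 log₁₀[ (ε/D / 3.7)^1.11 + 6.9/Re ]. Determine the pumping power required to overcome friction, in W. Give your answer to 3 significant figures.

ṁ = 178000 kg/h = 178000/3600 = 49.44 kg/s.
A = πD²/4 = π(0.481)²/4 = 0.1817 m²; mean velocity V = ṁ/(ρA) = 49.44/(915 · 0.1817) = 0.2974 m/s.
Reynolds number Re = ρVD/μ = 915 · 0.2974 · 0.481 / 0.169 = 774.5.
Re < 2300 → laminar flow, so f = 64/Re = 64/774.5 = 0.08264 (the turbulent correlation is not needed).
Darcy-Weisbach: ΔP = f(L/D)(ρV²/2) = 0.08264·(174/0.481)·(915·0.2974²/2) = 0.08264·361.7·40.46 = 1210 Pa.
Q = ṁ/ρ = 49.44/915 = 0.05404 m³/s.
Pumping power P = QΔP = 0.05404·1210 = 65.36 W = 65.4 W.

P ≈ 65.4 W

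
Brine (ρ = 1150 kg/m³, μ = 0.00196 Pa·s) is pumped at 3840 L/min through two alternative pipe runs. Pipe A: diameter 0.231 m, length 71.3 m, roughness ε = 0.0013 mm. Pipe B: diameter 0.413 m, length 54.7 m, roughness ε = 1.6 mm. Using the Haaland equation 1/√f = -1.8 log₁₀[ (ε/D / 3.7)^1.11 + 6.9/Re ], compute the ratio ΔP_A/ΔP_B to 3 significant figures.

ΔP_A/ΔP_B ≈ 12.6

Pipe A: V = Q/A = 0.064/0.04191 = 1.527 m/s; Re = 2.07e+05; ε/D = 5.63e-06; Haaland → f = 0.01543; ΔP_A = f(L/D)(ρV²/2) = 6386 Pa.
Pipe B: V = Q/A = 0.064/0.134 = 0.4777 m/s; Re = 1.158e+05; ε/D = 0.00387; Haaland → f = 0.02907; ΔP_B = f(L/D)(ρV²/2) = 505.3 Pa.
ΔP_A/ΔP_B = 6386/505.3 = 12.6.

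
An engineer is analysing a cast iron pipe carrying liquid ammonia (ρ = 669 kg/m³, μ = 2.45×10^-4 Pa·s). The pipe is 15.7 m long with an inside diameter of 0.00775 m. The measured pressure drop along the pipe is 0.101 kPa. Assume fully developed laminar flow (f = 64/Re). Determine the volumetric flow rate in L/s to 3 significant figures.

Q ≈ 0.00232 L/s

For laminar flow, f = 64/Re with Re = ρVD/μ, so Darcy-Weisbach reduces to ΔP = 32μLV/D². Solving for V: V = ΔP·D²/(32μL) = 101·(0.00775)²/(32·0.000245·15.7) = 0.04928 m/s.
Check: Re = ρVD/μ = 669·0.04928·0.00775/0.000245 = 1043 < 2300, so the laminar assumption holds.
Q = V·A = 0.04928·(π/4·0.00775²) = 2.325e-06 m³/s = 0.00232 L/s.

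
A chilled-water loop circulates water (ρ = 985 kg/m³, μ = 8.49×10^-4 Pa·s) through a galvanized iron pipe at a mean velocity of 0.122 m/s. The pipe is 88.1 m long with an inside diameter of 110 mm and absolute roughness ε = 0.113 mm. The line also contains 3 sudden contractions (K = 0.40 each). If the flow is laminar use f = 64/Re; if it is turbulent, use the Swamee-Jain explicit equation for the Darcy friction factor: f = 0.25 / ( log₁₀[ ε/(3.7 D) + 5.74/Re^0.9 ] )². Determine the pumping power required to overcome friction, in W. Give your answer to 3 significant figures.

Reynolds number Re = ρVD/μ = 985 · 0.122 · 0.11 / 0.000849 = 1.557e+04.
Re > 4000 → turbulent. Relative roughness ε/D = 0.000113/0.11 = 0.00103. Swamee-Jain: f = 0.25/(log₁₀[0.00103/3.7 + 5.74/1.557e+04^0.9])² = 0.25/(log₁₀[0.000278 + 0.000968])² = 0.25/(-2.905)² = 0.02963.
Total minor-loss coefficient ΣK = 3·0.4 = 1.2.
ΔP = [f·L/D + ΣK]·(ρV²/2) = [0.02963·88.1/0.11 + 1.2]·(985·0.122²/2) = [23.73 + 1.2]·7.33 = 182.8 Pa.
Q = V·A = 0.122·0.009503 = 0.001159 m³/s.
Pumping power P = QΔP = 0.001159·182.8 = 0.2119 W = 0.212 W.

P ≈ 0.212 W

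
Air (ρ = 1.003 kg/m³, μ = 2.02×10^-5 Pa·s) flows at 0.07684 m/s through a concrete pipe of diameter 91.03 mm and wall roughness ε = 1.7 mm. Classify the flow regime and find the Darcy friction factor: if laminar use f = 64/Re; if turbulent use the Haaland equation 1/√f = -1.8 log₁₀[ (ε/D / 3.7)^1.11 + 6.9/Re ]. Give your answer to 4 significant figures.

f ≈ 0.1843

Re = ρVD/μ = 1.003·0.07684·0.09103/2.02e-05 = 347.3.
Re < 2300 → laminar, so f = 64/Re = 0.1843 (roughness is irrelevant in laminar flow).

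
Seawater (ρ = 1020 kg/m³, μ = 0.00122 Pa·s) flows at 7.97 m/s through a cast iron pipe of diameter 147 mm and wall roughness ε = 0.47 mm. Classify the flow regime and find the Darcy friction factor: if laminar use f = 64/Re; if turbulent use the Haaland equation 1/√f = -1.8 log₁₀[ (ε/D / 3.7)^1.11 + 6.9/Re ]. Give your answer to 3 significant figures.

Re = ρVD/μ = 1020·7.97·0.147/0.00122 = 9.795e+05.
Re > 4000 → turbulent. ε/D = 0.00047/0.147 = 0.0032; Haaland: 1/√f = -1.8 log₁₀[0.000398 + 7.04e-06] = 6.107, so f = 0.02681.

f ≈ 0.0268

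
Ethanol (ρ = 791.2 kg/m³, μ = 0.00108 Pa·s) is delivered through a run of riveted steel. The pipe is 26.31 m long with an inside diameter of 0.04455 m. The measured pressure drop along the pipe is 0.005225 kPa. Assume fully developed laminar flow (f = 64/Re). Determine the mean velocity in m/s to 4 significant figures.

V ≈ 0.01140 m/s

For laminar flow, f = 64/Re with Re = ρVD/μ, so Darcy-Weisbach reduces to ΔP = 32μLV/D². Solving for V: V = ΔP·D²/(32μL) = 5.225·(0.04455)²/(32·0.00108·26.31) = 0.0114 m/s.
Check: Re = ρVD/μ = 791.2·0.0114·0.04455/0.00108 = 372.2 < 2300, so the laminar assumption holds.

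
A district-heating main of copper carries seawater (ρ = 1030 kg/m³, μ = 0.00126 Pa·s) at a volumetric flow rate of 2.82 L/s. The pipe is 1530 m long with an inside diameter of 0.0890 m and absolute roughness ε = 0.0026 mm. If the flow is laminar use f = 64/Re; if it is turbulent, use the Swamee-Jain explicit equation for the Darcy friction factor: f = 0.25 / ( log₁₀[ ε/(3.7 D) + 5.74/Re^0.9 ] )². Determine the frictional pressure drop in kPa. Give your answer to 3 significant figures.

Q = 2.82 L/s = 2.82/1000 = 0.00282 m³/s.
Cross-sectional area A = πD²/4 = π(0.089)²/4 = 0.006221 m²; mean velocity V = Q/A = 0.00282/0.006221 = 0.4533 m/s.
Reynolds number Re = ρVD/μ = 1030 · 0.4533 · 0.089 / 0.00126 = 3.298e+04.
Re > 4000 → turbulent. Relative roughness ε/D = 2.6e-06/0.089 = 2.92e-05. Swamee-Jain: f = 0.25/(log₁₀[2.92e-05/3.7 + 5.74/3.298e+04^0.9])² = 0.25/(log₁₀[7.9e-06 + 0.000493])² = 0.25/(-3.301)² = 0.02295.
Darcy-Weisbach: ΔP = f(L/D)(ρV²/2) = 0.02295·(1530/0.089)·(1030·0.4533²/2) = 0.02295·1.719e+04·105.8 = 4.175e+04 Pa.
ΔP = 4.175e+04 Pa = 41.7 kPa.

ΔP ≈ 41.7 kPa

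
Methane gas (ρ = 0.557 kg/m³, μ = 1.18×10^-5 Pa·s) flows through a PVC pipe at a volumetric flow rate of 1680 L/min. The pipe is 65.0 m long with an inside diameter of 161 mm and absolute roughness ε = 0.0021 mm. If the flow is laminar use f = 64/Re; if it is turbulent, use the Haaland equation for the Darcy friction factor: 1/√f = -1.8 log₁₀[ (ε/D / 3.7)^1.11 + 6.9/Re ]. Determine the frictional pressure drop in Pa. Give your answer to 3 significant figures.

Q = 1680 L/min = 1680/60000 = 0.028 m³/s.
Cross-sectional area A = πD²/4 = π(0.161)²/4 = 0.02036 m²; mean velocity V = Q/A = 0.028/0.02036 = 1.375 m/s.
Reynolds number Re = ρVD/μ = 0.557 · 1.375 · 0.161 / 1.18e-05 = 1.045e+04.
Re > 4000 → turbulent. Relative roughness ε/D = 2.1e-06/0.161 = 1.3e-05. Haaland: 1/√f = -1.8 log₁₀[(1.3e-05/3.7)^1.11 + 6.9/1.045e+04] = -1.8 log₁₀[8.86e-07 + 0.00066] = 5.724, so f = 0.03053.
Darcy-Weisbach: ΔP = f(L/D)(ρV²/2) = 0.03053·(65/0.161)·(0.557·1.375²/2) = 0.03053·403.7·0.5268 = 6.492 Pa.

ΔP ≈ 6.49 Pa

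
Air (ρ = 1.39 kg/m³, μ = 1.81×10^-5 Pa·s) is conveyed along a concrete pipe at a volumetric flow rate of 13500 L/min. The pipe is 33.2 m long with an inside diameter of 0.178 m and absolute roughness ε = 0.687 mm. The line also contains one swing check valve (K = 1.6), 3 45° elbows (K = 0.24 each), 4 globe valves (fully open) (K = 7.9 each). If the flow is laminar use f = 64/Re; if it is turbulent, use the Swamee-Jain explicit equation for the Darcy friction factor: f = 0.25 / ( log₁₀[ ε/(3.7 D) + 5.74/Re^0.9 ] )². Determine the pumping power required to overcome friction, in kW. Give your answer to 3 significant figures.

P ≈ 0.503 kW

Q = 13500 L/min = 13500/60000 = 0.225 m³/s.
Cross-sectional area A = πD²/4 = π(0.178)²/4 = 0.02488 m²; mean velocity V = Q/A = 0.225/0.02488 = 9.042 m/s.
Reynolds number Re = ρVD/μ = 1.39 · 9.042 · 0.178 / 1.81e-05 = 1.236e+05.
Re > 4000 → turbulent. Relative roughness ε/D = 0.000687/0.178 = 0.00386. Swamee-Jain: f = 0.25/(log₁₀[0.00386/3.7 + 5.74/1.236e+05^0.9])² = 0.25/(log₁₀[0.00104 + 0.00015])² = 0.25/(-2.923)² = 0.02925.
Total minor-loss coefficient ΣK = 1·1.6 + 3·0.24 + 4·7.9 = 33.9.
ΔP = [f·L/D + ΣK]·(ρV²/2) = [0.02925·33.2/0.178 + 33.9]·(1.39·9.042²/2) = [5.456 + 33.9]·56.82 = 2237 Pa.
Pumping power P = QΔP = 0.225·2237 = 503.4 W = 0.503 kW.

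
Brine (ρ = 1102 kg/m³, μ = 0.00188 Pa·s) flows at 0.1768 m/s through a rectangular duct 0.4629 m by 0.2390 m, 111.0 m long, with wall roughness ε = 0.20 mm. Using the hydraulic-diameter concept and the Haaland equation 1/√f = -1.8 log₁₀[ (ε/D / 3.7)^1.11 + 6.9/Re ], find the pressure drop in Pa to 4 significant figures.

ΔP ≈ 147.9 Pa

Hydraulic diameter D_h = 4A/P = 4·(0.4629·0.239)/(2·(0.4629+0.239)) = 0.4425/1.404 = 0.3152 m.
Re = ρVD_h/μ = 1102·0.1768·0.3152/0.00188 = 3.267e+04.
ε/D_h = 0.0002/0.3152 = 0.000634; Haaland gives 1/√f = -1.8 log₁₀[6.61e-05+0.000211] = 6.403, so f = 0.02439.
ΔP = f(L/D_h)(ρV²/2) = 0.02439·111/0.3152·17.22 = 147.9 Pa.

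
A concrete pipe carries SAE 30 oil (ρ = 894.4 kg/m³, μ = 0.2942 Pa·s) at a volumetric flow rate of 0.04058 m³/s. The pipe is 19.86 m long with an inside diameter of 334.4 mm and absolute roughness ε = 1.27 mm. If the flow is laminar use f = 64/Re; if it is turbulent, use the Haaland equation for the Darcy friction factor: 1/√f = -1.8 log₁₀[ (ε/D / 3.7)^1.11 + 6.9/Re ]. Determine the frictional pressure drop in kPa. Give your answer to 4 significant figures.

Cross-sectional area A = πD²/4 = π(0.3344)²/4 = 0.08783 m²; mean velocity V = Q/A = 0.04058/0.08783 = 0.4621 m/s.
Reynolds number Re = ρVD/μ = 894.4 · 0.4621 · 0.3344 / 0.294 = 469.7.
Re < 2300 → laminar flow, so f = 64/Re = 64/469.7 = 0.1362 (the turbulent correlation is not needed).
Darcy-Weisbach: ΔP = f(L/D)(ρV²/2) = 0.1362·(19.86/0.3344)·(894.4·0.4621²/2) = 0.1362·59.39·95.47 = 772.6 Pa.
ΔP = 772.6 Pa = 0.7726 kPa.

ΔP ≈ 0.7726 kPa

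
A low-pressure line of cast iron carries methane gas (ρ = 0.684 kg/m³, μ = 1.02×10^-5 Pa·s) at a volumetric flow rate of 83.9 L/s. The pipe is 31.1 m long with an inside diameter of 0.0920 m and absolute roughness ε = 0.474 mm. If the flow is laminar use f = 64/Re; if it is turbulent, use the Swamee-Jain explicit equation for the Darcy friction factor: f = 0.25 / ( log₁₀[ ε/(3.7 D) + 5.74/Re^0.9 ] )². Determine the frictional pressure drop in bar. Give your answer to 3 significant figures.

Q = 83.9 L/s = 83.9/1000 = 0.0839 m³/s.
Cross-sectional area A = πD²/4 = π(0.092)²/4 = 0.006648 m²; mean velocity V = Q/A = 0.0839/0.006648 = 12.62 m/s.
Reynolds number Re = ρVD/μ = 0.684 · 12.62 · 0.092 / 1.02e-05 = 7.786e+04.
Re > 4000 → turbulent. Relative roughness ε/D = 0.000474/0.092 = 0.00515. Swamee-Jain: f = 0.25/(log₁₀[0.00515/3.7 + 5.74/7.786e+04^0.9])² = 0.25/(log₁₀[0.00139 + 0.000227])² = 0.25/(-2.791)² = 0.0321.
Darcy-Weisbach: ΔP = f(L/D)(ρV²/2) = 0.0321·(31.1/0.092)·(0.684·12.62²/2) = 0.0321·338·54.48 = 591.2 Pa.
ΔP = 591.2 Pa = 0.00591 bar.

ΔP ≈ 0.00591 bar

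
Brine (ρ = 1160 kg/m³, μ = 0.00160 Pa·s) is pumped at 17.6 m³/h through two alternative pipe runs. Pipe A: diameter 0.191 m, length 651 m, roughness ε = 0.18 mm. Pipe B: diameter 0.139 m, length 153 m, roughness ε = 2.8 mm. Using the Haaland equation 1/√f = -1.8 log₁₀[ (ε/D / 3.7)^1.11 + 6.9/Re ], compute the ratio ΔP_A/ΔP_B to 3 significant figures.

ΔP_A/ΔP_B ≈ 0.463

Pipe A: V = Q/A = 0.004889/0.02865 = 0.1706 m/s; Re = 2.363e+04; ε/D = 0.000942; Haaland → f = 0.02664; ΔP_A = f(L/D)(ρV²/2) = 1533 Pa.
Pipe B: V = Q/A = 0.004889/0.01517 = 0.3222 m/s; Re = 3.247e+04; ε/D = 0.0201; Haaland → f = 0.05002; ΔP_B = f(L/D)(ρV²/2) = 3315 Pa.
ΔP_A/ΔP_B = 1533/3315 = 0.463.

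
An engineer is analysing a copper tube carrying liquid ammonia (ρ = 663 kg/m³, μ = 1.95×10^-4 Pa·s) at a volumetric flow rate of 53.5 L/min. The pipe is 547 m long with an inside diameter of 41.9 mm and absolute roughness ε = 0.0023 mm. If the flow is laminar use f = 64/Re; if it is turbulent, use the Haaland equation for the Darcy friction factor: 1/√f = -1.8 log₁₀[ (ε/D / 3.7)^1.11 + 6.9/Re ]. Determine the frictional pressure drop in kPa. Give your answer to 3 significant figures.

ΔP ≈ 33.2 kPa

Q = 53.5 L/min = 53.5/60000 = 0.0008917 m³/s.
Cross-sectional area A = πD²/4 = π(0.0419)²/4 = 0.001379 m²; mean velocity V = Q/A = 0.0008917/0.001379 = 0.6467 m/s.
Reynolds number Re = ρVD/μ = 663 · 0.6467 · 0.0419 / 0.000195 = 9.213e+04.
Re > 4000 → turbulent. Relative roughness ε/D = 2.3e-06/0.0419 = 5.49e-05. Haaland: 1/√f = -1.8 log₁₀[(5.49e-05/3.7)^1.11 + 6.9/9.213e+04] = -1.8 log₁₀[4.37e-06 + 7.49e-05] = 7.382, so f = 0.01835.
Darcy-Weisbach: ΔP = f(L/D)(ρV²/2) = 0.01835·(547/0.0419)·(663·0.6467²/2) = 0.01835·1.305e+04·138.6 = 3.321e+04 Pa.
ΔP = 3.321e+04 Pa = 33.2 kPa.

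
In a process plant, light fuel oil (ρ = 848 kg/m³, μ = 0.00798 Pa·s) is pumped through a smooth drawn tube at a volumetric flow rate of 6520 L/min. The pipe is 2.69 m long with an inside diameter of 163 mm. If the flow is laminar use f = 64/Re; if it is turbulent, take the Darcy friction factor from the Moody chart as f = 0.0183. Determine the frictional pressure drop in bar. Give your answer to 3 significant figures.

Q = 6520 L/min = 6520/60000 = 0.1087 m³/s.
Cross-sectional area A = πD²/4 = π(0.163)²/4 = 0.02087 m²; mean velocity V = Q/A = 0.1087/0.02087 = 5.208 m/s.
Reynolds number Re = ρVD/μ = 848 · 5.208 · 0.163 / 0.00798 = 9.02e+04.
Re > 4000 → turbulent; use the Moody-chart value f = 0.0183.
Darcy-Weisbach: ΔP = f(L/D)(ρV²/2) = 0.0183·(2.69/0.163)·(848·5.208²/2) = 0.0183·16.5·1.15e+04 = 3473 Pa.
ΔP = 3473 Pa = 0.0347 bar.

ΔP ≈ 0.0347 bar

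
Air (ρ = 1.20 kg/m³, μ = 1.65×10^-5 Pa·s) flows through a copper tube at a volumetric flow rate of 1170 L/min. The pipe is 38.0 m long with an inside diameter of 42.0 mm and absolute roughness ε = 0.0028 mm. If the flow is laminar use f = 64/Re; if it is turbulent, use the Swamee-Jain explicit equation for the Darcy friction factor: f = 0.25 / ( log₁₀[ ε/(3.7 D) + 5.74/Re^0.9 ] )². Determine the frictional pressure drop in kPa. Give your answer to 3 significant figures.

ΔP ≈ 2.34 kPa

Q = 1170 L/min = 1170/60000 = 0.0195 m³/s.
Cross-sectional area A = πD²/4 = π(0.042)²/4 = 0.001385 m²; mean velocity V = Q/A = 0.0195/0.001385 = 14.07 m/s.
Reynolds number Re = ρVD/μ = 1.2 · 14.07 · 0.042 / 1.65e-05 = 4.299e+04.
Re > 4000 → turbulent. Relative roughness ε/D = 2.8e-06/0.042 = 6.67e-05. Swamee-Jain: f = 0.25/(log₁₀[6.67e-05/3.7 + 5.74/4.299e+04^0.9])² = 0.25/(log₁₀[1.8e-05 + 0.000388])² = 0.25/(-3.391)² = 0.02174.
Darcy-Weisbach: ΔP = f(L/D)(ρV²/2) = 0.02174·(38/0.042)·(1.2·14.07²/2) = 0.02174·904.8·118.9 = 2338 Pa.
ΔP = 2338 Pa = 2.34 kPa.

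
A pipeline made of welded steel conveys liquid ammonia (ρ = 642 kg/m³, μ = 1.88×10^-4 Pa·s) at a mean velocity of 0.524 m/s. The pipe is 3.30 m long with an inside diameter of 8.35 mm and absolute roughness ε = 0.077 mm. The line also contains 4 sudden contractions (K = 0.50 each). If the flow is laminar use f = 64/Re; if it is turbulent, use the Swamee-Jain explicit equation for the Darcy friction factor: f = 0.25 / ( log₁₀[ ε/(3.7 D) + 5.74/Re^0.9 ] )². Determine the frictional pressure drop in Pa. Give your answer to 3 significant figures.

Reynolds number Re = ρVD/μ = 642 · 0.524 · 0.00835 / 0.000188 = 1.494e+04.
Re > 4000 → turbulent. Relative roughness ε/D = 7.7e-05/0.00835 = 0.00922. Swamee-Jain: f = 0.25/(log₁₀[0.00922/3.7 + 5.74/1.494e+04^0.9])² = 0.25/(log₁₀[0.00249 + 0.001])² = 0.25/(-2.456)² = 0.04144.
Total minor-loss coefficient ΣK = 4·0.5 = 2.
ΔP = [f·L/D + ΣK]·(ρV²/2) = [0.04144·3.3/0.00835 + 2]·(642·0.524²/2) = [16.38 + 2]·88.14 = 1620 Pa.

ΔP ≈ 1620 Pa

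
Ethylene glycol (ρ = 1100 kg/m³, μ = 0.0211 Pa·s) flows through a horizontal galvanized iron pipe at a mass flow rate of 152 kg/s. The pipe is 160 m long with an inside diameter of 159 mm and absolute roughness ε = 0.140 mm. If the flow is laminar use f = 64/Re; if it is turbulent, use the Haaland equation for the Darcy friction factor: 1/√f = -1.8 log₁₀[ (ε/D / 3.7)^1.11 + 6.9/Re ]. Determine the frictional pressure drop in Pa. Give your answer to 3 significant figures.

A = πD²/4 = π(0.159)²/4 = 0.01986 m²; mean velocity V = ṁ/(ρA) = 152/(1100 · 0.01986) = 6.959 m/s.
Reynolds number Re = ρVD/μ = 1100 · 6.959 · 0.159 / 0.0211 = 5.769e+04.
Re > 4000 → turbulent. Relative roughness ε/D = 0.00014/0.159 = 0.000881. Haaland: 1/√f = -1.8 log₁₀[(0.000881/3.7)^1.11 + 6.9/5.769e+04] = -1.8 log₁₀[9.5e-05 + 0.00012] = 6.603, so f = 0.02294.
Darcy-Weisbach: ΔP = f(L/D)(ρV²/2) = 0.02294·(160/0.159)·(1100·6.959²/2) = 0.02294·1006·2.664e+04 = 6.148e+05 Pa.

ΔP ≈ 615000 Pa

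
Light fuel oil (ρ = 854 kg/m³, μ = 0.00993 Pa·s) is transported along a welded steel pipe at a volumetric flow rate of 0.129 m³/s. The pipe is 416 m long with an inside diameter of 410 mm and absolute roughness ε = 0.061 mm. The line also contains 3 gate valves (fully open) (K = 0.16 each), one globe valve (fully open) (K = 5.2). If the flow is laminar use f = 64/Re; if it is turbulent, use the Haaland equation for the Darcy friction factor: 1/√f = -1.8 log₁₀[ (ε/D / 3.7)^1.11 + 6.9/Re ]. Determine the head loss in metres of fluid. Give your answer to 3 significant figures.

Cross-sectional area A = πD²/4 = π(0.41)²/4 = 0.132 m²; mean velocity V = Q/A = 0.129/0.132 = 0.9771 m/s.
Reynolds number Re = ρVD/μ = 854 · 0.9771 · 0.41 / 0.00993 = 3.445e+04.
Re > 4000 → turbulent. Relative roughness ε/D = 6.1e-05/0.41 = 0.000149. Haaland: 1/√f = -1.8 log₁₀[(0.000149/3.7)^1.11 + 6.9/3.445e+04] = -1.8 log₁₀[1.32e-05 + 0.0002] = 6.607, so f = 0.02291.
Total minor-loss coefficient ΣK = 3·0.16 + 1·5.2 = 5.68.
ΔP = [f·L/D + ΣK]·(ρV²/2) = [0.02291·416/0.41 + 5.68]·(854·0.9771²/2) = [23.24 + 5.68]·407.7 = 1.179e+04 Pa.
Head loss h_f = ΔP/(ρg) = 1.179e+04/(854·9.81) = 1.41 m.

h_f ≈ 1.41 m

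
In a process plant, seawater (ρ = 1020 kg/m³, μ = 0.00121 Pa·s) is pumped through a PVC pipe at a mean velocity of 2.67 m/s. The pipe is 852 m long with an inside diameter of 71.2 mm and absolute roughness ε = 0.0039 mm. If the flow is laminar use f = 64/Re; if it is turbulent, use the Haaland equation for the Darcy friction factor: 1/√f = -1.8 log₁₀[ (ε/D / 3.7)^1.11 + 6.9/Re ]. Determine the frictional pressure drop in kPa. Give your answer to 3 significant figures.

ΔP ≈ 718 kPa

Reynolds number Re = ρVD/μ = 1020 · 2.67 · 0.0712 / 0.00121 = 1.603e+05.
Re > 4000 → turbulent. Relative roughness ε/D = 3.9e-06/0.0712 = 5.48e-05. Haaland: 1/√f = -1.8 log₁₀[(5.48e-05/3.7)^1.11 + 6.9/1.603e+05] = -1.8 log₁₀[4.36e-06 + 4.31e-05] = 7.783, so f = 0.01651.
Darcy-Weisbach: ΔP = f(L/D)(ρV²/2) = 0.01651·(852/0.0712)·(1020·2.67²/2) = 0.01651·1.197e+04·3636 = 7.182e+05 Pa.
ΔP = 7.182e+05 Pa = 718 kPa.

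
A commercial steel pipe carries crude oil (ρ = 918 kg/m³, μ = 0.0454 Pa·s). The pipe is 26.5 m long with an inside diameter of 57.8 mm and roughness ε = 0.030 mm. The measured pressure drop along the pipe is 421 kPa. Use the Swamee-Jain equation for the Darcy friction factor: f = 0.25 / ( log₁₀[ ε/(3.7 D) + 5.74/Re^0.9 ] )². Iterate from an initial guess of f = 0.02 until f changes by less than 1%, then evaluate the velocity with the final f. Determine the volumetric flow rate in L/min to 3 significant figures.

Rearranging Darcy-Weisbach: V = √(2·ΔP·D/(f·L·ρ)). With ε/D = 3e-05/0.0578 = 0.000519, iterate starting from f = 0.02:
  f = 0.02 → V = √(2·4.21e+05·0.0578/(0.02·26.5·918)) = 10 m/s; Re = ρVD/μ = 1.169e+04; f → 0.03065
  f = 0.03065 → V = 8.079 m/s; Re = 9442; f → 0.03234
  f = 0.03234 → V = 7.865 m/s; Re = 9192; f → 0.03257
Converged (Δf/f < 1%). With the final f = 0.03257: V = √(2·4.21e+05·0.0578/(0.03257·26.5·918)) = 7.838 m/s.
Q = V·A = 7.838·(π/4·0.0578²) = 0.02057 m³/s = 1230 L/min.

Q ≈ 1230 L/min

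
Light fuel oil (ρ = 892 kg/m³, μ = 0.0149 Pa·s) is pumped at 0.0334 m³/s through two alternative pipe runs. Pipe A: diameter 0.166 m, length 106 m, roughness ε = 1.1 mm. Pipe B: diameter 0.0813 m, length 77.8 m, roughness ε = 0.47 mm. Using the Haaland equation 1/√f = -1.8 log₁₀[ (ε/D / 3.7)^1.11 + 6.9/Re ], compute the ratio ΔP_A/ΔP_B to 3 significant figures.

Pipe A: V = Q/A = 0.0334/0.02164 = 1.543 m/s; Re = 1.534e+04; ε/D = 0.00663; Haaland → f = 0.03742; ΔP_A = f(L/D)(ρV²/2) = 2.538e+04 Pa.
Pipe B: V = Q/A = 0.0334/0.005191 = 6.434 m/s; Re = 3.131e+04; ε/D = 0.00578; Haaland → f = 0.03417; ΔP_B = f(L/D)(ρV²/2) = 6.038e+05 Pa.
ΔP_A/ΔP_B = 2.538e+04/6.038e+05 = 0.0420.

ΔP_A/ΔP_B ≈ 0.0420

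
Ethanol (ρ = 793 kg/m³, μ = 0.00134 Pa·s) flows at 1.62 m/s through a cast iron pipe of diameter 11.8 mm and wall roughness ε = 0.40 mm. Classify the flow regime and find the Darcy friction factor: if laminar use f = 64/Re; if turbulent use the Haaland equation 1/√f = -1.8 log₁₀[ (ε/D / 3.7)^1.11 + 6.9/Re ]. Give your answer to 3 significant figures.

Re = ρVD/μ = 793·1.62·0.0118/0.00134 = 1.131e+04.
Re > 4000 → turbulent. ε/D = 0.0004/0.0118 = 0.0339; Haaland: 1/√f = -1.8 log₁₀[0.00547 + 0.00061] = 3.989, so f = 0.06284.

f ≈ 0.0628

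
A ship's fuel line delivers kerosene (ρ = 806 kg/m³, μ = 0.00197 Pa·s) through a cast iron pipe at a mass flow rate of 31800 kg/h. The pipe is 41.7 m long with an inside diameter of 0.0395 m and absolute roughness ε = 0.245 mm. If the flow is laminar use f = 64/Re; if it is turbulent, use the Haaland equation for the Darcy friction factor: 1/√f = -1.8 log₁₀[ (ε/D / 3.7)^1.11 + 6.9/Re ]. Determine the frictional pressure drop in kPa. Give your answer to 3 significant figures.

ṁ = 31800 kg/h = 31800/3600 = 8.833 kg/s.
A = πD²/4 = π(0.0395)²/4 = 0.001225 m²; mean velocity V = ṁ/(ρA) = 8.833/(806 · 0.001225) = 8.943 m/s.
Reynolds number Re = ρVD/μ = 806 · 8.943 · 0.0395 / 0.00197 = 1.445e+05.
Re > 4000 → turbulent. Relative roughness ε/D = 0.000245/0.0395 = 0.0062. Haaland: 1/√f = -1.8 log₁₀[(0.0062/3.7)^1.11 + 6.9/1.445e+05] = -1.8 log₁₀[0.00083 + 4.77e-05] = 5.502, so f = 0.03303.
Darcy-Weisbach: ΔP = f(L/D)(ρV²/2) = 0.03303·(41.7/0.0395)·(806·8.943²/2) = 0.03303·1056·3.223e+04 = 1.124e+06 Pa.
ΔP = 1.124e+06 Pa = 1120 kPa.

ΔP ≈ 1120 kPa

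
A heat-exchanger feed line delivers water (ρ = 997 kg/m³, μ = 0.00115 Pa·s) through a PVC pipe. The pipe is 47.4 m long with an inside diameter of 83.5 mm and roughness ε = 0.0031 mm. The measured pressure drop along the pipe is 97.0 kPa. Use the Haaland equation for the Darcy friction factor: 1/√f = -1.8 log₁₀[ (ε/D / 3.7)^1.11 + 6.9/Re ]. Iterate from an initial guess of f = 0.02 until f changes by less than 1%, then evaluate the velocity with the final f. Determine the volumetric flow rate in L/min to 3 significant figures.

Q ≈ 1610 L/min

Rearranging Darcy-Weisbach: V = √(2·ΔP·D/(f·L·ρ)). With ε/D = 3.1e-06/0.0835 = 3.71e-05, iterate starting from f = 0.02:
  f = 0.02 → V = √(2·9.7e+04·0.0835/(0.02·47.4·997)) = 4.14 m/s; Re = ρVD/μ = 2.997e+05; f → 0.01467
  f = 0.01467 → V = 4.835 m/s; Re = 3.5e+05; f → 0.01429
  f = 0.01429 → V = 4.897 m/s; Re = 3.545e+05; f → 0.01426
Converged (Δf/f < 1%). With the final f = 0.01426: V = √(2·9.7e+04·0.0835/(0.01426·47.4·997)) = 4.902 m/s.
Q = V·A = 4.902·(π/4·0.0835²) = 0.02685 m³/s = 1610 L/min.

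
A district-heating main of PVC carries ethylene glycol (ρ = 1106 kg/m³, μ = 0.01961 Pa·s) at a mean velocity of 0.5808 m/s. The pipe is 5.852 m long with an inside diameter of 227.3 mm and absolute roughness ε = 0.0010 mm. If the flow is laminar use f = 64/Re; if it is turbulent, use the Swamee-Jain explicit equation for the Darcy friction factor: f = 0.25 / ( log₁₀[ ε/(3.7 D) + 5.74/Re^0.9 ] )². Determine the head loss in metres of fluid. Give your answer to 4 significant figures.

h_f ≈ 0.01490 m

Reynolds number Re = ρVD/μ = 1106 · 0.5808 · 0.2273 / 0.0196 = 7446.
Re > 4000 → turbulent. Relative roughness ε/D = 1e-06/0.2273 = 4.4e-06. Swamee-Jain: f = 0.25/(log₁₀[4.4e-06/3.7 + 5.74/7446^0.9])² = 0.25/(log₁₀[1.19e-06 + 0.00188])² = 0.25/(-2.726)² = 0.03365.
Darcy-Weisbach: ΔP = f(L/D)(ρV²/2) = 0.03365·(5.852/0.2273)·(1106·0.5808²/2) = 0.03365·25.75·186.5 = 161.6 Pa.
Head loss h_f = ΔP/(ρg) = 161.6/(1106·9.81) = 0.01490 m.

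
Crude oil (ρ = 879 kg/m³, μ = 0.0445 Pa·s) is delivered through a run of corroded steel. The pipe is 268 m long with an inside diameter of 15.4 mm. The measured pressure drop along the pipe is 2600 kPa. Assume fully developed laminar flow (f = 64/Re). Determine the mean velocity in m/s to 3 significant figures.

V ≈ 1.62 m/s

For laminar flow, f = 64/Re with Re = ρVD/μ, so Darcy-Weisbach reduces to ΔP = 32μLV/D². Solving for V: V = ΔP·D²/(32μL) = 2.6e+06·(0.0154)²/(32·0.0445·268) = 1.616 m/s.
Check: Re = ρVD/μ = 879·1.616·0.0154/0.0445 = 491.5 < 2300, so the laminar assumption holds.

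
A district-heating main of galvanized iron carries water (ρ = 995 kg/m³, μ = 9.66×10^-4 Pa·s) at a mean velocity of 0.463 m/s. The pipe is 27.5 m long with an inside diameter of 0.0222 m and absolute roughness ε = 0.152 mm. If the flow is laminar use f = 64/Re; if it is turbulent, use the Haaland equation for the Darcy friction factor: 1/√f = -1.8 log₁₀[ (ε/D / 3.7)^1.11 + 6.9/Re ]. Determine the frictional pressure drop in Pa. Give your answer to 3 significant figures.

Reynolds number Re = ρVD/μ = 995 · 0.463 · 0.0222 / 0.000966 = 1.059e+04.
Re > 4000 → turbulent. Relative roughness ε/D = 0.000152/0.0222 = 0.00685. Haaland: 1/√f = -1.8 log₁₀[(0.00685/3.7)^1.11 + 6.9/1.059e+04] = -1.8 log₁₀[0.000926 + 0.000652] = 5.043, so f = 0.03931.
Darcy-Weisbach: ΔP = f(L/D)(ρV²/2) = 0.03931·(27.5/0.0222)·(995·0.463²/2) = 0.03931·1239·106.6 = 5194 Pa.

ΔP ≈ 5190 Pa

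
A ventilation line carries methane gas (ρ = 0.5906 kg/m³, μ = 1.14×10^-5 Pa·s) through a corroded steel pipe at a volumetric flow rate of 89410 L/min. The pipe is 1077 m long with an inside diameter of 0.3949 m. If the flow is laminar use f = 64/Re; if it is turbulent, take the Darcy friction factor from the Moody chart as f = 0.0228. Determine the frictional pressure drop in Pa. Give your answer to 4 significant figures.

ΔP ≈ 2718 Pa

Q = 89410 L/min = 89410/60000 = 1.49 m³/s.
Cross-sectional area A = πD²/4 = π(0.3949)²/4 = 0.1225 m²; mean velocity V = Q/A = 1.49/0.1225 = 12.17 m/s.
Reynolds number Re = ρVD/μ = 0.5906 · 12.17 · 0.3949 / 1.14e-05 = 2.489e+05.
Re > 4000 → turbulent; use the Moody-chart value f = 0.0228.
Darcy-Weisbach: ΔP = f(L/D)(ρV²/2) = 0.0228·(1077/0.3949)·(0.5906·12.17²/2) = 0.0228·2727·43.71 = 2718 Pa.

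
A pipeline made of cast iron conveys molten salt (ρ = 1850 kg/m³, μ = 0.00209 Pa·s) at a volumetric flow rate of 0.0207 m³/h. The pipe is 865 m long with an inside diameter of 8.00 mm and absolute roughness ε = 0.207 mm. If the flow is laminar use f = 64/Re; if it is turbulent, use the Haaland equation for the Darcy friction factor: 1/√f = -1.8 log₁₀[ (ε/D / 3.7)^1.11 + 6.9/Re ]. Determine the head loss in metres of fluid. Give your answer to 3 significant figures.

h_f ≈ 5.70 m

Q = 0.0207 m³/h = 0.0207/3600 = 5.75e-06 m³/s.
Cross-sectional area A = πD²/4 = π(0.008)²/4 = 5.027e-05 m²; mean velocity V = Q/A = 5.75e-06/5.027e-05 = 0.1144 m/s.
Reynolds number Re = ρVD/μ = 1850 · 0.1144 · 0.008 / 0.00209 = 810.1.
Re < 2300 → laminar flow, so f = 64/Re = 64/810.1 = 0.07901 (the turbulent correlation is not needed).
Darcy-Weisbach: ΔP = f(L/D)(ρV²/2) = 0.07901·(865/0.008)·(1850·0.1144²/2) = 0.07901·1.081e+05·12.1 = 1.034e+05 Pa.
Head loss h_f = ΔP/(ρg) = 1.034e+05/(1850·9.81) = 5.70 m.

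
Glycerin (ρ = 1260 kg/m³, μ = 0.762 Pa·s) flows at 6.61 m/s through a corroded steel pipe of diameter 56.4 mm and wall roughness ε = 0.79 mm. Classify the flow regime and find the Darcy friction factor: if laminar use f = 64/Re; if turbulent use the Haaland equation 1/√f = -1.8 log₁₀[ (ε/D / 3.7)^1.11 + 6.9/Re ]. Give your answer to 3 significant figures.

f ≈ 0.104

Re = ρVD/μ = 1260·6.61·0.0564/0.762 = 616.4.
Re < 2300 → laminar, so f = 64/Re = 0.1038 (roughness is irrelevant in laminar flow).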